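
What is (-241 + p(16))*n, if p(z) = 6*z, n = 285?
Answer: -41325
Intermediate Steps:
(-241 + p(16))*n = (-241 + 6*16)*285 = (-241 + 96)*285 = -145*285 = -41325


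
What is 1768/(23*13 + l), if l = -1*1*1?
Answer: 884/149 ≈ 5.9329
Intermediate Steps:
l = -1 (l = -1*1 = -1)
1768/(23*13 + l) = 1768/(23*13 - 1) = 1768/(299 - 1) = 1768/298 = (1/298)*1768 = 884/149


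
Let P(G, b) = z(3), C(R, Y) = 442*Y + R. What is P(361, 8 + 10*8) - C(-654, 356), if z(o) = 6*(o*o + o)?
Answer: -156626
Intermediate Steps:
z(o) = 6*o + 6*o² (z(o) = 6*(o² + o) = 6*(o + o²) = 6*o + 6*o²)
C(R, Y) = R + 442*Y
P(G, b) = 72 (P(G, b) = 6*3*(1 + 3) = 6*3*4 = 72)
P(361, 8 + 10*8) - C(-654, 356) = 72 - (-654 + 442*356) = 72 - (-654 + 157352) = 72 - 1*156698 = 72 - 156698 = -156626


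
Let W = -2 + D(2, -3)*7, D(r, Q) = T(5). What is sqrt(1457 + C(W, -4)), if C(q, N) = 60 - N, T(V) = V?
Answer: 39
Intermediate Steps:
D(r, Q) = 5
W = 33 (W = -2 + 5*7 = -2 + 35 = 33)
sqrt(1457 + C(W, -4)) = sqrt(1457 + (60 - 1*(-4))) = sqrt(1457 + (60 + 4)) = sqrt(1457 + 64) = sqrt(1521) = 39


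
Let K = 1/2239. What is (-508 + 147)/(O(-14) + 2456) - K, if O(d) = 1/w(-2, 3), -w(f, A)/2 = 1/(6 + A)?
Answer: -1621461/10977817 ≈ -0.14770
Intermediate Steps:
w(f, A) = -2/(6 + A)
O(d) = -9/2 (O(d) = 1/(-2/(6 + 3)) = 1/(-2/9) = -9/2)
K = 1/2239 ≈ 0.00044663
(-508 + 147)/(O(-14) + 2456) - K = (-508 + 147)/(-9/2 + 2456) - 1*1/2239 = -361/4903/2 - 1/2239 = -361*2/4903 - 1/2239 = -722/4903 - 1/2239 = -1621461/10977817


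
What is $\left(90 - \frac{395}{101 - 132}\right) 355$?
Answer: $\frac{1130675}{31} \approx 36473.0$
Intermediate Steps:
$\left(90 - \frac{395}{101 - 132}\right) 355 = \left(90 - \frac{395}{-31}\right) 355 = \left(90 - - \frac{395}{31}\right) 355 = \left(90 + \frac{395}{31}\right) 355 = \frac{3185}{31} \cdot 355 = \frac{1130675}{31}$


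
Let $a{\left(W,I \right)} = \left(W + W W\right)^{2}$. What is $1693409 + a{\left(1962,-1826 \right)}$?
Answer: $14833329870245$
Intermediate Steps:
$a{\left(W,I \right)} = \left(W + W^{2}\right)^{2}$
$1693409 + a{\left(1962,-1826 \right)} = 1693409 + 1962^{2} \left(1 + 1962\right)^{2} = 1693409 + 3849444 \cdot 1963^{2} = 1693409 + 3849444 \cdot 3853369 = 1693409 + 14833328176836 = 14833329870245$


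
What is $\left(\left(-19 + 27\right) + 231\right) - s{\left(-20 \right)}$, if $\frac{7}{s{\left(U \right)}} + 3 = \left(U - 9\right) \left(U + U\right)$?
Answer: $\frac{276516}{1157} \approx 238.99$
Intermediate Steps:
$s{\left(U \right)} = \frac{7}{-3 + 2 U \left(-9 + U\right)}$ ($s{\left(U \right)} = \frac{7}{-3 + \left(U - 9\right) \left(U + U\right)} = \frac{7}{-3 + \left(-9 + U\right) 2 U} = \frac{7}{-3 + 2 U \left(-9 + U\right)}$)
$\left(\left(-19 + 27\right) + 231\right) - s{\left(-20 \right)} = \left(\left(-19 + 27\right) + 231\right) - \frac{7}{-3 - -360 + 2 \left(-20\right)^{2}} = \left(8 + 231\right) - \frac{7}{-3 + 360 + 2 \cdot 400} = 239 - \frac{7}{-3 + 360 + 800} = 239 - \frac{7}{1157} = \frac{276516}{1157}$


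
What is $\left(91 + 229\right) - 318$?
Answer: $2$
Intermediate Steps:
$\left(91 + 229\right) - 318 = 320 - 318 = 2$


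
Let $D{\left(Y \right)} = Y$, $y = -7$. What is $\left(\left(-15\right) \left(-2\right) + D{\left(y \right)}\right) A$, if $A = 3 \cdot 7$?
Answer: $483$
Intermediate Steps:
$A = 21$
$\left(\left(-15\right) \left(-2\right) + D{\left(y \right)}\right) A = \left(\left(-15\right) \left(-2\right) - 7\right) 21 = \left(30 - 7\right) 21 = 23 \cdot 21 = 483$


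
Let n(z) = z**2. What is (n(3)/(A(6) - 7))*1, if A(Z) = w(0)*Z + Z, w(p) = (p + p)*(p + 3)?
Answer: -9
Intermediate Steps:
w(p) = 2*p*(3 + p) (w(p) = (2*p)*(3 + p) = 2*p*(3 + p))
A(Z) = Z (A(Z) = (2*0*(3 + 0))*Z + Z = (2*0*3)*Z + Z = 0*Z + Z = 0 + Z = Z)
(n(3)/(A(6) - 7))*1 = (3**2/(6 - 7))*1 = (9/(-1))*1 = (9*(-1))*1 = -9*1 = -9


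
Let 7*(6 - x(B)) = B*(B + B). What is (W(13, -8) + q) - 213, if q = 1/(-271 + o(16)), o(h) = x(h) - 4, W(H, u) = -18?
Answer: -553252/2395 ≈ -231.00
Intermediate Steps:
x(B) = 6 - 2*B²/7 (x(B) = 6 - B*(B + B)/7 = 6 - B*2*B/7 = 6 - 2*B²/7)
o(h) = 2 - 2*h²/7 (o(h) = (6 - 2*h²/7) - 4 = 2 - 2*h²/7)
q = -7/2395 (q = 1/(-271 + (2 - 2/7*16²)) = 1/(-271 + (2 - 2/7*256)) = 1/(-271 + (2 - 512/7)) = 1/(-271 - 498/7) = 1/(-2395/7) = -7/2395 ≈ -0.0029228)
(W(13, -8) + q) - 213 = (-18 - 7/2395) - 213 = -43117/2395 - 213 = -553252/2395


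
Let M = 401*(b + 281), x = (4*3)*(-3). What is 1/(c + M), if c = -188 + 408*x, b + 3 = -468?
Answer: -1/91066 ≈ -1.0981e-5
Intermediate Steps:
b = -471 (b = -3 - 468 = -471)
x = -36 (x = 12*(-3) = -36)
c = -14876 (c = -188 + 408*(-36) = -188 - 14688 = -14876)
M = -76190 (M = 401*(-471 + 281) = 401*(-190) = -76190)
1/(c + M) = 1/(-14876 - 76190) = 1/(-91066) = -1/91066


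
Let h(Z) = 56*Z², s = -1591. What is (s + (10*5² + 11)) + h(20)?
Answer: 21070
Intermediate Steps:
(s + (10*5² + 11)) + h(20) = (-1591 + (10*5² + 11)) + 56*20² = (-1591 + (10*25 + 11)) + 56*400 = (-1591 + (250 + 11)) + 22400 = (-1591 + 261) + 22400 = -1330 + 22400 = 21070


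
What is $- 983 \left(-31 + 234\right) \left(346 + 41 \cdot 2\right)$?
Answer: $-85406972$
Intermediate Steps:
$- 983 \left(-31 + 234\right) \left(346 + 41 \cdot 2\right) = - 983 \cdot 203 \left(346 + 82\right) = - 983 \cdot 203 \cdot 428 = \left(-983\right) 86884 = -85406972$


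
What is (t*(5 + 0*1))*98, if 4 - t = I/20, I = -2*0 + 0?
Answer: 1960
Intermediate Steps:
I = 0 (I = 0 + 0 = 0)
t = 4 (t = 4 - 0/20 = 4 - 1*0 = 4 + 0 = 4)
(t*(5 + 0*1))*98 = (4*(5 + 0*1))*98 = (4*(5 + 0))*98 = (4*5)*98 = 20*98 = 1960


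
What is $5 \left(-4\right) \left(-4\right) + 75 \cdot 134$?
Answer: $10130$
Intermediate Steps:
$5 \left(-4\right) \left(-4\right) + 75 \cdot 134 = \left(-20\right) \left(-4\right) + 10050 = 80 + 10050 = 10130$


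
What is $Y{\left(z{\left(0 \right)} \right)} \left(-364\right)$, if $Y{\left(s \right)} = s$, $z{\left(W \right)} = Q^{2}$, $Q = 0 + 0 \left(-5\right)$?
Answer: $0$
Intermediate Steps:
$Q = 0$ ($Q = 0 + 0 = 0$)
$z{\left(W \right)} = 0$ ($z{\left(W \right)} = 0^{2} = 0$)
$Y{\left(z{\left(0 \right)} \right)} \left(-364\right) = 0 \left(-364\right) = 0$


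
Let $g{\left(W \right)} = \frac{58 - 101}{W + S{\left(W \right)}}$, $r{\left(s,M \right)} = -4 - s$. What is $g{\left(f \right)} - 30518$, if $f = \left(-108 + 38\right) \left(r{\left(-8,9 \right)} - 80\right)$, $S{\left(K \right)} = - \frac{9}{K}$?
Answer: $- \frac{863732597298}{28302391} \approx -30518.0$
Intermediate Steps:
$f = 5320$ ($f = \left(-108 + 38\right) \left(\left(-4 - -8\right) - 80\right) = - 70 \left(\left(-4 + 8\right) - 80\right) = - 70 \left(4 - 80\right) = \left(-70\right) \left(-76\right) = 5320$)
$g{\left(W \right)} = - \frac{43}{W - \frac{9}{W}}$ ($g{\left(W \right)} = \frac{58 - 101}{W - \frac{9}{W}} = - \frac{43}{W - \frac{9}{W}}$)
$g{\left(f \right)} - 30518 = \left(-43\right) 5320 \frac{1}{-9 + 5320^{2}} - 30518 = \left(-43\right) 5320 \frac{1}{-9 + 28302400} - 30518 = \left(-43\right) 5320 \cdot \frac{1}{28302391} - 30518 = - \frac{228760}{28302391} - 30518 = - \frac{863732597298}{28302391}$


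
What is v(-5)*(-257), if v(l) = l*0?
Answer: 0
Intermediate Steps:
v(l) = 0
v(-5)*(-257) = 0*(-257) = 0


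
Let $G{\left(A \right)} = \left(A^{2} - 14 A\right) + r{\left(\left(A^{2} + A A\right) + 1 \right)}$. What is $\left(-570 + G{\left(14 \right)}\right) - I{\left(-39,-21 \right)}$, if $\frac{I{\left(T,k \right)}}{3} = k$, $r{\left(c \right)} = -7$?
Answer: $-514$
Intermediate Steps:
$G{\left(A \right)} = -7 + A^{2} - 14 A$ ($G{\left(A \right)} = \left(A^{2} - 14 A\right) - 7 = -7 + A^{2} - 14 A$)
$I{\left(T,k \right)} = 3 k$
$\left(-570 + G{\left(14 \right)}\right) - I{\left(-39,-21 \right)} = \left(-570 - \left(203 - 196\right)\right) - 3 \left(-21\right) = \left(-570 - 7\right) - -63 = \left(-570 - 7\right) + 63 = -577 + 63 = -514$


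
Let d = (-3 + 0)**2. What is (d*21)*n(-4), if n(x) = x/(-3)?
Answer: 252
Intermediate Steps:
n(x) = -x/3 (n(x) = x*(-1/3) = -x/3)
d = 9 (d = (-3)**2 = 9)
(d*21)*n(-4) = (9*21)*(-1/3*(-4)) = 189*(4/3) = 252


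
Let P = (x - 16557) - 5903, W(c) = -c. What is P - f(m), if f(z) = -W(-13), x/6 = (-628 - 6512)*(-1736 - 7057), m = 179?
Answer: 376669673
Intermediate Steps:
x = 376692120 (x = 6*((-628 - 6512)*(-1736 - 7057)) = 6*(-7140*(-8793)) = 6*62782020 = 376692120)
f(z) = -13 (f(z) = -(-1)*(-13) = -1*13 = -13)
P = 376669660 (P = (376692120 - 16557) - 5903 = 376675563 - 5903 = 376669660)
P - f(m) = 376669660 - 1*(-13) = 376669660 + 13 = 376669673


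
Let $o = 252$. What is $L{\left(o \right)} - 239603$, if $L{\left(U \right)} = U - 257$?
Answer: $-239608$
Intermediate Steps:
$L{\left(U \right)} = -257 + U$ ($L{\left(U \right)} = U - 257 = -257 + U$)
$L{\left(o \right)} - 239603 = \left(-257 + 252\right) - 239603 = -5 - 239603 = -239608$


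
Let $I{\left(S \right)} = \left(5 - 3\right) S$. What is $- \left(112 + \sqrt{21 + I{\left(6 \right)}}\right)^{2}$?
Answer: $- \left(112 + \sqrt{33}\right)^{2} \approx -13864.0$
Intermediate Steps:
$I{\left(S \right)} = 2 S$
$- \left(112 + \sqrt{21 + I{\left(6 \right)}}\right)^{2} = - \left(112 + \sqrt{21 + 2 \cdot 6}\right)^{2} = - \left(112 + \sqrt{21 + 12}\right)^{2} = - \left(112 + \sqrt{33}\right)^{2}$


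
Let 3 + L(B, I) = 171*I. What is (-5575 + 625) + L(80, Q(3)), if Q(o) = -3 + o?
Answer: -4953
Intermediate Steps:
L(B, I) = -3 + 171*I
(-5575 + 625) + L(80, Q(3)) = (-5575 + 625) + (-3 + 171*(-3 + 3)) = -4950 + (-3 + 171*0) = -4950 + (-3 + 0) = -4950 - 3 = -4953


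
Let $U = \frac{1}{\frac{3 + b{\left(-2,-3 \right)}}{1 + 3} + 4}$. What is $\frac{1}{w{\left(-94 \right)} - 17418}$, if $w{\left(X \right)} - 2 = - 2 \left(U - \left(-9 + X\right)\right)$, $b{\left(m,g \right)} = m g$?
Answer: $- \frac{25}{440558} \approx -5.6746 \cdot 10^{-5}$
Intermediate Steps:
$b{\left(m,g \right)} = g m$
$U = \frac{4}{25}$ ($U = \frac{1}{\frac{3 - -6}{1 + 3} + 4} = \frac{1}{\frac{3 + 6}{4} + 4} = \frac{1}{9 \cdot \frac{1}{4} + 4} = \frac{1}{\frac{9}{4} + 4} = \frac{1}{\frac{25}{4}} = \frac{4}{25} \approx 0.16$)
$w{\left(X \right)} = - \frac{408}{25} + 2 X$ ($w{\left(X \right)} = 2 - 2 \left(\frac{4}{25} - \left(-9 + X\right)\right) = 2 - 2 \left(\frac{229}{25} - X\right) = 2 + \left(- \frac{458}{25} + 2 X\right) = - \frac{408}{25} + 2 X$)
$\frac{1}{w{\left(-94 \right)} - 17418} = \frac{1}{\left(- \frac{408}{25} + 2 \left(-94\right)\right) - 17418} = \frac{1}{\left(- \frac{408}{25} - 188\right) - 17418} = \frac{1}{- \frac{5108}{25} - 17418} = \frac{1}{- \frac{440558}{25}} = - \frac{25}{440558}$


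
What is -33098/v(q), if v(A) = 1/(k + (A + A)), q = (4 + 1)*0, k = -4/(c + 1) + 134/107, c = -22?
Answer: -107303716/2247 ≈ -47754.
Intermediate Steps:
k = 3242/2247 (k = -4/(-22 + 1) + 134/107 = -4/(-21) + 134*(1/107) = -4*(-1/21) + 134/107 = 4/21 + 134/107 = 3242/2247 ≈ 1.4428)
q = 0 (q = 5*0 = 0)
v(A) = 1/(3242/2247 + 2*A) (v(A) = 1/(3242/2247 + (A + A)) = 1/(3242/2247 + 2*A))
-33098/v(q) = -33098/(2247/(2*(1621 + 2247*0))) = -33098/(2247/(2*(1621 + 0))) = -33098/((2247/2)/1621) = -33098/((2247/2)*(1/1621)) = -33098/2247/3242 = -33098*3242/2247 = -107303716/2247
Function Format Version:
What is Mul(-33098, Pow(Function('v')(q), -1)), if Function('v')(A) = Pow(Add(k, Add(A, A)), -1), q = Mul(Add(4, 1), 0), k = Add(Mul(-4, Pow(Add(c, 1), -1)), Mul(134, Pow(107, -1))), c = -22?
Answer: Rational(-107303716, 2247) ≈ -47754.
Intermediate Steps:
k = Rational(3242, 2247) (k = Add(Mul(-4, Pow(Add(-22, 1), -1)), Mul(134, Pow(107, -1))) = Add(Mul(-4, Pow(-21, -1)), Mul(134, Rational(1, 107))) = Add(Mul(-4, Rational(-1, 21)), Rational(134, 107)) = Add(Rational(4, 21), Rational(134, 107)) = Rational(3242, 2247) ≈ 1.4428)
q = 0 (q = Mul(5, 0) = 0)
Function('v')(A) = Pow(Add(Rational(3242, 2247), Mul(2, A)), -1) (Function('v')(A) = Pow(Add(Rational(3242, 2247), Add(A, A)), -1) = Pow(Add(Rational(3242, 2247), Mul(2, A)), -1))
Mul(-33098, Pow(Function('v')(q), -1)) = Mul(-33098, Pow(Mul(Rational(2247, 2), Pow(Add(1621, Mul(2247, 0)), -1)), -1)) = Mul(-33098, Pow(Mul(Rational(2247, 2), Pow(Add(1621, 0), -1)), -1)) = Mul(-33098, Pow(Mul(Rational(2247, 2), Pow(1621, -1)), -1)) = Mul(-33098, Pow(Mul(Rational(2247, 2), Rational(1, 1621)), -1)) = Mul(-33098, Pow(Rational(2247, 3242), -1)) = Mul(-33098, Rational(3242, 2247)) = Rational(-107303716, 2247)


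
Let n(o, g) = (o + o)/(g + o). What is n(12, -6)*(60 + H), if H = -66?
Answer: -24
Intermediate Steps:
n(o, g) = 2*o/(g + o) (n(o, g) = (2*o)/(g + o) = 2*o/(g + o))
n(12, -6)*(60 + H) = (2*12/(-6 + 12))*(60 - 66) = (2*12/6)*(-6) = (2*12*(⅙))*(-6) = 4*(-6) = -24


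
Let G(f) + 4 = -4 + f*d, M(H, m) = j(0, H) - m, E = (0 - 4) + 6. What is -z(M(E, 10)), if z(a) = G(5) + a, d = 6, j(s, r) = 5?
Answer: -17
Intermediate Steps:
E = 2 (E = -4 + 6 = 2)
M(H, m) = 5 - m
G(f) = -8 + 6*f (G(f) = -4 + (-4 + f*6) = -4 + (-4 + 6*f) = -8 + 6*f)
z(a) = 22 + a (z(a) = (-8 + 6*5) + a = (-8 + 30) + a = 22 + a)
-z(M(E, 10)) = -(22 + (5 - 1*10)) = -(22 + (5 - 10)) = -(22 - 5) = -1*17 = -17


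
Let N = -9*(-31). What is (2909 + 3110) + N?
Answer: 6298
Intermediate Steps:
N = 279
(2909 + 3110) + N = (2909 + 3110) + 279 = 6019 + 279 = 6298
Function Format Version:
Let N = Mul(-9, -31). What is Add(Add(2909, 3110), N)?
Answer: 6298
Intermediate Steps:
N = 279
Add(Add(2909, 3110), N) = Add(Add(2909, 3110), 279) = Add(6019, 279) = 6298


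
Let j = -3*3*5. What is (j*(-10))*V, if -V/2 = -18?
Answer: 16200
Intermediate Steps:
V = 36 (V = -2*(-18) = 36)
j = -45 (j = -9*5 = -45)
(j*(-10))*V = -45*(-10)*36 = 450*36 = 16200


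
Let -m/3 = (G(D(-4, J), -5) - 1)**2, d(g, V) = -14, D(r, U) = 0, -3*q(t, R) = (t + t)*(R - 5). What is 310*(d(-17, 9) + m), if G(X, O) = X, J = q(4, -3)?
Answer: -5270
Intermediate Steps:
q(t, R) = -2*t*(-5 + R)/3 (q(t, R) = -(t + t)*(R - 5)/3 = -2*t*(-5 + R)/3)
J = 64/3 (J = (2/3)*4*(5 - 1*(-3)) = (2/3)*4*(5 + 3) = (2/3)*4*8 = 64/3 ≈ 21.333)
m = -3 (m = -3*(0 - 1)**2 = -3*(-1)**2 = -3*1 = -3)
310*(d(-17, 9) + m) = 310*(-14 - 3) = 310*(-17) = -5270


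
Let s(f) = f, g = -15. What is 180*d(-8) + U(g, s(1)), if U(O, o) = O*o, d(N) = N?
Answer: -1455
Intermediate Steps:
180*d(-8) + U(g, s(1)) = 180*(-8) - 15*1 = -1440 - 15 = -1455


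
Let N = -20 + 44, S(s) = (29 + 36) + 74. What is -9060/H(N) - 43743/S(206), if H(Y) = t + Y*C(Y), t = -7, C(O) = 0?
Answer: 953139/973 ≈ 979.59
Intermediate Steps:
S(s) = 139 (S(s) = 65 + 74 = 139)
N = 24
H(Y) = -7 (H(Y) = -7 + Y*0 = -7 + 0 = -7)
-9060/H(N) - 43743/S(206) = -9060/(-7) - 43743/139 = -9060*(-⅐) - 43743*1/139 = 9060/7 - 43743/139 = 953139/973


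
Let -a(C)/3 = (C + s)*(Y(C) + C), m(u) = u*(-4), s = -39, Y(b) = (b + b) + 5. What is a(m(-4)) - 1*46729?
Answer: -43072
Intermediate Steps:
Y(b) = 5 + 2*b (Y(b) = 2*b + 5 = 5 + 2*b)
m(u) = -4*u
a(C) = -3*(-39 + C)*(5 + 3*C) (a(C) = -3*(C - 39)*((5 + 2*C) + C) = -3*(-39 + C)*(5 + 3*C))
a(m(-4)) - 1*46729 = (585 - 9*(-4*(-4))² + 336*(-4*(-4))) - 1*46729 = (585 - 9*16² + 336*16) - 46729 = (585 - 9*256 + 5376) - 46729 = (585 - 2304 + 5376) - 46729 = 3657 - 46729 = -43072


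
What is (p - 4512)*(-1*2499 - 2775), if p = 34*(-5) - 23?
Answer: 24814170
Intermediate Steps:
p = -193 (p = -170 - 23 = -193)
(p - 4512)*(-1*2499 - 2775) = (-193 - 4512)*(-1*2499 - 2775) = -4705*(-2499 - 2775) = -4705*(-5274) = 24814170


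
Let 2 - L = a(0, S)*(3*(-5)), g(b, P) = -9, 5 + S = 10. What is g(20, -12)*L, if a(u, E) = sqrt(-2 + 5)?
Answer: -18 - 135*sqrt(3) ≈ -251.83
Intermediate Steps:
S = 5 (S = -5 + 10 = 5)
a(u, E) = sqrt(3)
L = 2 + 15*sqrt(3) (L = 2 - sqrt(3)*3*(-5) = 2 - sqrt(3)*(-15) = 2 - (-15)*sqrt(3) = 2 + 15*sqrt(3) ≈ 27.981)
g(20, -12)*L = -9*(2 + 15*sqrt(3)) = -18 - 135*sqrt(3)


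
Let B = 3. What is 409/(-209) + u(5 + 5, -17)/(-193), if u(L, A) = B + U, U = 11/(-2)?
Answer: -156829/80674 ≈ -1.9440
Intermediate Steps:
U = -11/2 (U = 11*(-½) = -11/2 ≈ -5.5000)
u(L, A) = -5/2 (u(L, A) = 3 - 11/2 = -5/2)
409/(-209) + u(5 + 5, -17)/(-193) = 409/(-209) - 5/2/(-193) = 409*(-1/209) - 5/2*(-1/193) = -409/209 + 5/386 = -156829/80674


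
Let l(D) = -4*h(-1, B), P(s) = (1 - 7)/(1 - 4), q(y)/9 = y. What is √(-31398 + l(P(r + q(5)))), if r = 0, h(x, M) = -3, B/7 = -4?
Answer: I*√31386 ≈ 177.16*I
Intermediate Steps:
B = -28 (B = 7*(-4) = -28)
q(y) = 9*y
P(s) = 2 (P(s) = -6/(-3) = -6*(-⅓) = 2)
l(D) = 12 (l(D) = -4*(-3) = 12)
√(-31398 + l(P(r + q(5)))) = √(-31398 + 12) = √(-31386) = I*√31386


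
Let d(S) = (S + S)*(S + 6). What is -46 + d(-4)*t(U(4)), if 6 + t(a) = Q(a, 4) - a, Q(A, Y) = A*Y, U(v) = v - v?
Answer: 50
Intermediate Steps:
U(v) = 0
d(S) = 2*S*(6 + S) (d(S) = (2*S)*(6 + S) = 2*S*(6 + S))
t(a) = -6 + 3*a (t(a) = -6 + (a*4 - a) = -6 + (4*a - a) = -6 + 3*a)
-46 + d(-4)*t(U(4)) = -46 + (2*(-4)*(6 - 4))*(-6 + 3*0) = -46 + (2*(-4)*2)*(-6 + 0) = -46 - 16*(-6) = -46 + 96 = 50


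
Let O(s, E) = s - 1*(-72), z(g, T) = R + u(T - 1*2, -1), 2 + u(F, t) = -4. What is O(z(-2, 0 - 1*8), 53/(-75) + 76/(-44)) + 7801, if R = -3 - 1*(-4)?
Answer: 7868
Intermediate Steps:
u(F, t) = -6 (u(F, t) = -2 - 4 = -6)
R = 1 (R = -3 + 4 = 1)
z(g, T) = -5 (z(g, T) = 1 - 6 = -5)
O(s, E) = 72 + s (O(s, E) = s + 72 = 72 + s)
O(z(-2, 0 - 1*8), 53/(-75) + 76/(-44)) + 7801 = (72 - 5) + 7801 = 67 + 7801 = 7868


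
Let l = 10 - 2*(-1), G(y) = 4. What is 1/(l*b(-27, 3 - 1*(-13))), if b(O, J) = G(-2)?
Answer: 1/48 ≈ 0.020833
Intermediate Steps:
b(O, J) = 4
l = 12 (l = 10 + 2 = 12)
1/(l*b(-27, 3 - 1*(-13))) = 1/(12*4) = (1/12)*(1/4) = 1/48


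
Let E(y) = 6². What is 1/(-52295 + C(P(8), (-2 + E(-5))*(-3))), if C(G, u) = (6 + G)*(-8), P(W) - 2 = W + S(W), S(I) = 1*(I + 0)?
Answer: -1/52487 ≈ -1.9052e-5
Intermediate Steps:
E(y) = 36
S(I) = I (S(I) = 1*I = I)
P(W) = 2 + 2*W (P(W) = 2 + (W + W) = 2 + 2*W)
C(G, u) = -48 - 8*G
1/(-52295 + C(P(8), (-2 + E(-5))*(-3))) = 1/(-52295 + (-48 - 8*(2 + 2*8))) = 1/(-52295 + (-48 - 8*(2 + 16))) = 1/(-52295 + (-48 - 8*18)) = 1/(-52295 + (-48 - 144)) = 1/(-52295 - 192) = 1/(-52487) = -1/52487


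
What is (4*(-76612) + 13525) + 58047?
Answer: -234876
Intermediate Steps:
(4*(-76612) + 13525) + 58047 = (-306448 + 13525) + 58047 = -292923 + 58047 = -234876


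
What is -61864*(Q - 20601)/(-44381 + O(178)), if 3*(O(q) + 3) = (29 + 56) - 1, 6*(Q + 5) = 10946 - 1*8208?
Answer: -934904234/33267 ≈ -28103.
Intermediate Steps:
Q = 1354/3 (Q = -5 + (10946 - 1*8208)/6 = -5 + (10946 - 8208)/6 = -5 + (⅙)*2738 = -5 + 1369/3 = 1354/3 ≈ 451.33)
O(q) = 25 (O(q) = -3 + ((29 + 56) - 1)/3 = -3 + (85 - 1)/3 = -3 + (⅓)*84 = -3 + 28 = 25)
-61864*(Q - 20601)/(-44381 + O(178)) = -61864*(1354/3 - 20601)/(-44381 + 25) = -61864/((-44356/(-60449/3))) = -61864/((-44356*(-3/60449))) = -61864/133068/60449 = -61864*60449/133068 = -934904234/33267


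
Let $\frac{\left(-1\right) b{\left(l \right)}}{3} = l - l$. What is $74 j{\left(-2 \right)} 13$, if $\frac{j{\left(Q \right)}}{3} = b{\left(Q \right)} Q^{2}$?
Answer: $0$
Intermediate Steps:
$b{\left(l \right)} = 0$ ($b{\left(l \right)} = - 3 \left(l - l\right) = \left(-3\right) 0 = 0$)
$j{\left(Q \right)} = 0$ ($j{\left(Q \right)} = 3 \cdot 0 Q^{2} = 3 \cdot 0 = 0$)
$74 j{\left(-2 \right)} 13 = 74 \cdot 0 \cdot 13 = 74 \cdot 0 = 0$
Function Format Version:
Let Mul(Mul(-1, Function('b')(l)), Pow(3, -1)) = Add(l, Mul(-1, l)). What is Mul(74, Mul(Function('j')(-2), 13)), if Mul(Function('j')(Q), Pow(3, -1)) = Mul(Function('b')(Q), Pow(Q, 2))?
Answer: 0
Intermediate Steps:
Function('b')(l) = 0 (Function('b')(l) = Mul(-3, Add(l, Mul(-1, l))) = Mul(-3, 0) = 0)
Function('j')(Q) = 0 (Function('j')(Q) = Mul(3, Mul(0, Pow(Q, 2))) = Mul(3, 0) = 0)
Mul(74, Mul(Function('j')(-2), 13)) = Mul(74, Mul(0, 13)) = Mul(74, 0) = 0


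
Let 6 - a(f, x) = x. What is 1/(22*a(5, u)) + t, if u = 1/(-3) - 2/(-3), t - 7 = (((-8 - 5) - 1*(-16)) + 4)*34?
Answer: 91633/374 ≈ 245.01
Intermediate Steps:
t = 245 (t = 7 + (((-8 - 5) - 1*(-16)) + 4)*34 = 7 + ((-13 + 16) + 4)*34 = 7 + (3 + 4)*34 = 7 + 7*34 = 7 + 238 = 245)
u = ⅓ (u = 1*(-⅓) - 2*(-⅓) = -⅓ + ⅔ = ⅓ ≈ 0.33333)
a(f, x) = 6 - x
1/(22*a(5, u)) + t = 1/(22*(6 - 1*⅓)) + 245 = 1/(22*(6 - ⅓)) + 245 = 1/(22*(17/3)) + 245 = 1/(374/3) + 245 = 3/374 + 245 = 91633/374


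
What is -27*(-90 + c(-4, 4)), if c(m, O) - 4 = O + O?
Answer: 2106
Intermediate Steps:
c(m, O) = 4 + 2*O (c(m, O) = 4 + (O + O) = 4 + 2*O)
-27*(-90 + c(-4, 4)) = -27*(-90 + (4 + 2*4)) = -27*(-90 + (4 + 8)) = -27*(-90 + 12) = -27*(-78) = 2106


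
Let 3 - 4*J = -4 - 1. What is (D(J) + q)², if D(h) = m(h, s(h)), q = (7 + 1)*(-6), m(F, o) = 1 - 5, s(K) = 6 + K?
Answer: 2704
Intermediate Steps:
m(F, o) = -4
J = 2 (J = ¾ - (-4 - 1)/4 = ¾ - ¼*(-5) = ¾ + 5/4 = 2)
q = -48 (q = 8*(-6) = -48)
D(h) = -4
(D(J) + q)² = (-4 - 48)² = (-52)² = 2704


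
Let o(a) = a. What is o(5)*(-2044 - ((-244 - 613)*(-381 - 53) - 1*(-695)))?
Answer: -1873385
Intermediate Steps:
o(5)*(-2044 - ((-244 - 613)*(-381 - 53) - 1*(-695))) = 5*(-2044 - ((-244 - 613)*(-381 - 53) - 1*(-695))) = 5*(-2044 - (-857*(-434) + 695)) = 5*(-2044 - (371938 + 695)) = 5*(-2044 - 1*372633) = 5*(-2044 - 372633) = 5*(-374677) = -1873385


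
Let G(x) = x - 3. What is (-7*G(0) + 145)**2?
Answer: 27556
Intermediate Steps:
G(x) = -3 + x
(-7*G(0) + 145)**2 = (-7*(-3 + 0) + 145)**2 = (-7*(-3) + 145)**2 = (21 + 145)**2 = 166**2 = 27556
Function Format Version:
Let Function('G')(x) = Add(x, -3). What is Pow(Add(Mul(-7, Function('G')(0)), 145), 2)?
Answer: 27556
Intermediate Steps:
Function('G')(x) = Add(-3, x)
Pow(Add(Mul(-7, Function('G')(0)), 145), 2) = Pow(Add(Mul(-7, Add(-3, 0)), 145), 2) = Pow(Add(Mul(-7, -3), 145), 2) = Pow(Add(21, 145), 2) = Pow(166, 2) = 27556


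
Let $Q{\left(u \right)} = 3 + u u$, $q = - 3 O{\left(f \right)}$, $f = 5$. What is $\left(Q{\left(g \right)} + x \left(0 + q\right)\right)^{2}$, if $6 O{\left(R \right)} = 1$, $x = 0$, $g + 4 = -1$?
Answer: $784$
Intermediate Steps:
$g = -5$ ($g = -4 - 1 = -5$)
$O{\left(R \right)} = \frac{1}{6}$ ($O{\left(R \right)} = \frac{1}{6} \cdot 1 = \frac{1}{6}$)
$q = - \frac{1}{2}$ ($q = \left(-3\right) \frac{1}{6} = - \frac{1}{2} \approx -0.5$)
$Q{\left(u \right)} = 3 + u^{2}$
$\left(Q{\left(g \right)} + x \left(0 + q\right)\right)^{2} = \left(\left(3 + \left(-5\right)^{2}\right) + 0 \left(0 - \frac{1}{2}\right)\right)^{2} = \left(\left(3 + 25\right) + 0 \left(- \frac{1}{2}\right)\right)^{2} = \left(28 + 0\right)^{2} = 28^{2} = 784$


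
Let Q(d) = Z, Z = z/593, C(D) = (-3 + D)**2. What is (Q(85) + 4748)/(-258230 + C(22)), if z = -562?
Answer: -2815002/152916317 ≈ -0.018409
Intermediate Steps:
Z = -562/593 ≈ -0.94772
Q(d) = -562/593
(Q(85) + 4748)/(-258230 + C(22)) = (-562/593 + 4748)/(-258230 + (-3 + 22)**2) = 2815002/(593*(-258230 + 19**2)) = 2815002/(593*(-258230 + 361)) = (2815002/593)/(-257869) = (2815002/593)*(-1/257869) = -2815002/152916317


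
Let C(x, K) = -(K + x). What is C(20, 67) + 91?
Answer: 4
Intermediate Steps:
C(x, K) = -K - x
C(20, 67) + 91 = (-1*67 - 1*20) + 91 = (-67 - 20) + 91 = -87 + 91 = 4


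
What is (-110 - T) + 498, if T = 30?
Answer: 358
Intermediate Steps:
(-110 - T) + 498 = (-110 - 1*30) + 498 = (-110 - 30) + 498 = -140 + 498 = 358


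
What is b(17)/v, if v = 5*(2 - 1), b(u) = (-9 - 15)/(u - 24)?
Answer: 24/35 ≈ 0.68571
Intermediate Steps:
b(u) = -24/(-24 + u)
v = 5 (v = 5*1 = 5)
b(17)/v = -24/(-24 + 17)/5 = -24/(-7)*(1/5) = -24*(-1/7)*(1/5) = (24/7)*(1/5) = 24/35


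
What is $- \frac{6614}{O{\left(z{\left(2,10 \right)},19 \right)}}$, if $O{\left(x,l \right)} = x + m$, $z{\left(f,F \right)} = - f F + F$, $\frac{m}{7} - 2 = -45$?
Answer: $\frac{6614}{311} \approx 21.267$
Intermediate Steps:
$m = -301$ ($m = 14 + 7 \left(-45\right) = 14 - 315 = -301$)
$z{\left(f,F \right)} = F - F f$ ($z{\left(f,F \right)} = - F f + F = F - F f$)
$O{\left(x,l \right)} = -301 + x$ ($O{\left(x,l \right)} = x - 301 = -301 + x$)
$- \frac{6614}{O{\left(z{\left(2,10 \right)},19 \right)}} = - \frac{6614}{-301 + 10 \left(1 - 2\right)} = - \frac{6614}{-301 + 10 \left(-1\right)} = - \frac{6614}{-301 - 10} = - \frac{6614}{-311} = \left(-6614\right) \left(- \frac{1}{311}\right) = \frac{6614}{311}$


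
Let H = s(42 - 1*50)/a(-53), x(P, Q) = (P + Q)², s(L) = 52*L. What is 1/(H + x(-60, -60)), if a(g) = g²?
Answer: 2809/40449184 ≈ 6.9445e-5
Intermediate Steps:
H = -416/2809 (H = (52*(42 - 1*50))/((-53)²) = (52*(42 - 50))/2809 = (52*(-8))*(1/2809) = -416*1/2809 = -416/2809 ≈ -0.14810)
1/(H + x(-60, -60)) = 1/(-416/2809 + (-60 - 60)²) = 1/(-416/2809 + (-120)²) = 1/(-416/2809 + 14400) = 1/(40449184/2809) = 2809/40449184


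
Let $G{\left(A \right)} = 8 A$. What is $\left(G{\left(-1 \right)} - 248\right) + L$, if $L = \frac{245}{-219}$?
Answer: $- \frac{56309}{219} \approx -257.12$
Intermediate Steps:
$L = - \frac{245}{219}$ ($L = 245 \left(- \frac{1}{219}\right) = - \frac{245}{219} \approx -1.1187$)
$\left(G{\left(-1 \right)} - 248\right) + L = \left(8 \left(-1\right) - 248\right) - \frac{245}{219} = \left(-8 - 248\right) - \frac{245}{219} = -256 - \frac{245}{219} = - \frac{56309}{219}$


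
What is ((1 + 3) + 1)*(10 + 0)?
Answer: 50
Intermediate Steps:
((1 + 3) + 1)*(10 + 0) = (4 + 1)*10 = 5*10 = 50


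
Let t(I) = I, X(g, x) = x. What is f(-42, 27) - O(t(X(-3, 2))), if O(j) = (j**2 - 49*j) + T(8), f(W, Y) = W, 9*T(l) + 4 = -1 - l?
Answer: 481/9 ≈ 53.444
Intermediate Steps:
T(l) = -5/9 - l/9 (T(l) = -4/9 + (-1 - l)/9 = -4/9 + (-1/9 - l/9) = -5/9 - l/9)
O(j) = -13/9 + j**2 - 49*j (O(j) = (j**2 - 49*j) + (-5/9 - 1/9*8) = (j**2 - 49*j) + (-5/9 - 8/9) = (j**2 - 49*j) - 13/9 = -13/9 + j**2 - 49*j)
f(-42, 27) - O(t(X(-3, 2))) = -42 - (-13/9 + 2**2 - 49*2) = -42 - (-13/9 + 4 - 98) = -42 - 1*(-859/9) = -42 + 859/9 = 481/9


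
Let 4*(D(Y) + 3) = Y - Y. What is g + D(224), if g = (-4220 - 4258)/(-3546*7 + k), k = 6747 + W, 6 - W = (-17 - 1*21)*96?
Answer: -11595/4807 ≈ -2.4121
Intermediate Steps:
D(Y) = -3 (D(Y) = -3 + (Y - Y)/4 = -3 + (¼)*0 = -3 + 0 = -3)
W = 3654 (W = 6 - (-17 - 1*21)*96 = 6 - (-17 - 21)*96 = 6 - (-38)*96 = 6 - 1*(-3648) = 6 + 3648 = 3654)
k = 10401 (k = 6747 + 3654 = 10401)
g = 2826/4807 (g = (-4220 - 4258)/(-3546*7 + 10401) = -8478/(-24822 + 10401) = -8478/(-14421) = -8478*(-1/14421) = 2826/4807 ≈ 0.58789)
g + D(224) = 2826/4807 - 3 = -11595/4807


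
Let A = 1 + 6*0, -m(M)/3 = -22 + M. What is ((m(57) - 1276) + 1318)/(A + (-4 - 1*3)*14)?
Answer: 63/97 ≈ 0.64948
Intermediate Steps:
m(M) = 66 - 3*M (m(M) = -3*(-22 + M) = 66 - 3*M)
A = 1 (A = 1 + 0 = 1)
((m(57) - 1276) + 1318)/(A + (-4 - 1*3)*14) = (((66 - 3*57) - 1276) + 1318)/(1 + (-4 - 1*3)*14) = (((66 - 171) - 1276) + 1318)/(1 + (-4 - 3)*14) = ((-105 - 1276) + 1318)/(1 - 7*14) = (-1381 + 1318)/(1 - 98) = -63/(-97) = -63*(-1/97) = 63/97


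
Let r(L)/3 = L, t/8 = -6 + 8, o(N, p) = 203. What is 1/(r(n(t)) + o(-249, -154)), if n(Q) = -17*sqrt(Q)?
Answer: -1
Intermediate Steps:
t = 16 (t = 8*(-6 + 8) = 8*2 = 16)
r(L) = 3*L
1/(r(n(t)) + o(-249, -154)) = 1/(3*(-17*sqrt(16)) + 203) = 1/(3*(-17*4) + 203) = 1/(3*(-68) + 203) = 1/(-204 + 203) = 1/(-1) = -1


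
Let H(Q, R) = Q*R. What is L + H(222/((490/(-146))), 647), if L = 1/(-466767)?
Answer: -699169089077/16336845 ≈ -42797.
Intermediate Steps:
L = -1/466767 ≈ -2.1424e-6
L + H(222/((490/(-146))), 647) = -1/466767 + (222/((490/(-146))))*647 = -1/466767 + (222/((490*(-1/146))))*647 = -1/466767 + (222/(-245/73))*647 = -1/466767 + (222*(-73/245))*647 = -1/466767 - 16206/245*647 = -1/466767 - 10485282/245 = -699169089077/16336845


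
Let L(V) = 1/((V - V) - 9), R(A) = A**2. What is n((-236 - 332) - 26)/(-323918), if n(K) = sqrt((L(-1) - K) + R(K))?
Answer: -sqrt(3180869)/971754 ≈ -0.0018353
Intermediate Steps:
L(V) = -1/9 (L(V) = 1/(0 - 9) = 1/(-9) = -1/9)
n(K) = sqrt(-1/9 + K**2 - K) (n(K) = sqrt((-1/9 - K) + K**2) = sqrt(-1/9 + K**2 - K))
n((-236 - 332) - 26)/(-323918) = (sqrt(-1 - 9*((-236 - 332) - 26) + 9*((-236 - 332) - 26)**2)/3)/(-323918) = (sqrt(-1 - 9*(-568 - 26) + 9*(-568 - 26)**2)/3)*(-1/323918) = (sqrt(-1 - 9*(-594) + 9*(-594)**2)/3)*(-1/323918) = (sqrt(-1 + 5346 + 9*352836)/3)*(-1/323918) = (sqrt(-1 + 5346 + 3175524)/3)*(-1/323918) = (sqrt(3180869)/3)*(-1/323918) = -sqrt(3180869)/971754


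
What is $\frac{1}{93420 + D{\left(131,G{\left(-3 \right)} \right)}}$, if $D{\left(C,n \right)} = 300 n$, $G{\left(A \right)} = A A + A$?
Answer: $\frac{1}{95220} \approx 1.0502 \cdot 10^{-5}$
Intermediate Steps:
$G{\left(A \right)} = A + A^{2}$ ($G{\left(A \right)} = A^{2} + A = A + A^{2}$)
$\frac{1}{93420 + D{\left(131,G{\left(-3 \right)} \right)}} = \frac{1}{93420 + 300 \left(- 3 \left(1 - 3\right)\right)} = \frac{1}{93420 + 300 \left(\left(-3\right) \left(-2\right)\right)} = \frac{1}{93420 + 300 \cdot 6} = \frac{1}{93420 + 1800} = \frac{1}{95220}$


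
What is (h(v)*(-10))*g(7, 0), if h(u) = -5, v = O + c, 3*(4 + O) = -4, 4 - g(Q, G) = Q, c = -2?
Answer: -150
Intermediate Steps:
g(Q, G) = 4 - Q
O = -16/3 (O = -4 + (1/3)*(-4) = -4 - 4/3 = -16/3 ≈ -5.3333)
v = -22/3 (v = -16/3 - 2 = -22/3 ≈ -7.3333)
(h(v)*(-10))*g(7, 0) = (-5*(-10))*(4 - 1*7) = 50*(4 - 7) = 50*(-3) = -150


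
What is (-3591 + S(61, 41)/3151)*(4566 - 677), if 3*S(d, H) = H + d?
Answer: -44004840023/3151 ≈ -1.3965e+7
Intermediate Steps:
S(d, H) = H/3 + d/3 (S(d, H) = (H + d)/3 = H/3 + d/3)
(-3591 + S(61, 41)/3151)*(4566 - 677) = (-3591 + ((⅓)*41 + (⅓)*61)/3151)*(4566 - 677) = (-3591 + (41/3 + 61/3)*(1/3151))*3889 = (-3591 + 34*(1/3151))*3889 = (-3591 + 34/3151)*3889 = -11315207/3151*3889 = -44004840023/3151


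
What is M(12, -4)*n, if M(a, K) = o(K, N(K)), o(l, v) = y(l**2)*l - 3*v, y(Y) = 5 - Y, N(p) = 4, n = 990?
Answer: 31680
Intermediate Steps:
o(l, v) = -3*v + l*(5 - l**2) (o(l, v) = (5 - l**2)*l - 3*v = l*(5 - l**2) - 3*v = -3*v + l*(5 - l**2))
M(a, K) = -12 - K**3 + 5*K (M(a, K) = -K**3 - 3*4 + 5*K = -K**3 - 12 + 5*K = -12 - K**3 + 5*K)
M(12, -4)*n = (-12 - 1*(-4)**3 + 5*(-4))*990 = (-12 - 1*(-64) - 20)*990 = (-12 + 64 - 20)*990 = 32*990 = 31680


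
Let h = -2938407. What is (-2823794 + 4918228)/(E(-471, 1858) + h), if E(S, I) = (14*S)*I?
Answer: -2094434/15190059 ≈ -0.13788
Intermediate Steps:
E(S, I) = 14*I*S
(-2823794 + 4918228)/(E(-471, 1858) + h) = (-2823794 + 4918228)/(14*1858*(-471) - 2938407) = 2094434/(-12251652 - 2938407) = 2094434/(-15190059) = 2094434*(-1/15190059) = -2094434/15190059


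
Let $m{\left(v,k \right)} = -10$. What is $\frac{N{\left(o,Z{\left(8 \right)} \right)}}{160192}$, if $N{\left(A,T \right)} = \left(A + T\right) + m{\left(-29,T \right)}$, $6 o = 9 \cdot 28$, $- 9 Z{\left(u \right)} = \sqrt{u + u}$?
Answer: $\frac{71}{360432} \approx 0.00019699$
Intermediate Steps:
$Z{\left(u \right)} = - \frac{\sqrt{2} \sqrt{u}}{9}$ ($Z{\left(u \right)} = - \frac{\sqrt{u + u}}{9} = - \frac{\sqrt{2 u}}{9} = - \frac{\sqrt{2} \sqrt{u}}{9}$)
$o = 42$ ($o = \frac{9 \cdot 28}{6} = \frac{1}{6} \cdot 252 = 42$)
$N{\left(A,T \right)} = -10 + A + T$ ($N{\left(A,T \right)} = \left(A + T\right) - 10 = -10 + A + T$)
$\frac{N{\left(o,Z{\left(8 \right)} \right)}}{160192} = \frac{-10 + 42 - \frac{\sqrt{2} \sqrt{8}}{9}}{160192} = \left(-10 + 42 - \frac{\sqrt{2} \cdot 2 \sqrt{2}}{9}\right) \frac{1}{160192} = \left(-10 + 42 - \frac{4}{9}\right) \frac{1}{160192} = \frac{284}{9} \cdot \frac{1}{160192} = \frac{71}{360432}$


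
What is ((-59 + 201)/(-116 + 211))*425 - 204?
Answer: 8194/19 ≈ 431.26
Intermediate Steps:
((-59 + 201)/(-116 + 211))*425 - 204 = (142/95)*425 - 204 = 12070/19 - 204 = 8194/19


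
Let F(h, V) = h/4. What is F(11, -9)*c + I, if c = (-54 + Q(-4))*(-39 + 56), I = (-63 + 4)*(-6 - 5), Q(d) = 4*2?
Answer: -3003/2 ≈ -1501.5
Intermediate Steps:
F(h, V) = h/4 (F(h, V) = h*(¼) = h/4)
Q(d) = 8
I = 649 (I = -59*(-11) = 649)
c = -782 (c = (-54 + 8)*(-39 + 56) = -46*17 = -782)
F(11, -9)*c + I = ((¼)*11)*(-782) + 649 = (11/4)*(-782) + 649 = -4301/2 + 649 = -3003/2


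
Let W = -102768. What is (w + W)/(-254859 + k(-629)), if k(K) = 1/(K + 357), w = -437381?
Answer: 146920528/69321649 ≈ 2.1194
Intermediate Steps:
k(K) = 1/(357 + K)
(w + W)/(-254859 + k(-629)) = (-437381 - 102768)/(-254859 + 1/(357 - 629)) = -540149/(-254859 + 1/(-272)) = -540149/(-254859 - 1/272) = -540149/(-69321649/272) = -540149*(-272/69321649) = 146920528/69321649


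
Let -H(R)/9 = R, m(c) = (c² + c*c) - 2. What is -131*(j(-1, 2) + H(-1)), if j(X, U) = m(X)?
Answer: -1179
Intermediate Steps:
m(c) = -2 + 2*c² (m(c) = (c² + c²) - 2 = 2*c² - 2 = -2 + 2*c²)
j(X, U) = -2 + 2*X²
H(R) = -9*R
-131*(j(-1, 2) + H(-1)) = -131*((-2 + 2*(-1)²) - 9*(-1)) = -131*((-2 + 2*1) + 9) = -131*((-2 + 2) + 9) = -131*(0 + 9) = -131*9 = -1179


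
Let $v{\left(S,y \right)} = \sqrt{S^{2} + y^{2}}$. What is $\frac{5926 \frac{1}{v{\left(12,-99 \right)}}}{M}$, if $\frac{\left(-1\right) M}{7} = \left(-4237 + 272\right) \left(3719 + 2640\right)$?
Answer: $\frac{5926 \sqrt{1105}}{585077759175} \approx 3.3669 \cdot 10^{-7}$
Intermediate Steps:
$M = 176494045$ ($M = - 7 \left(-4237 + 272\right) \left(3719 + 2640\right) = - 7 \left(\left(-3965\right) 6359\right) = \left(-7\right) \left(-25213435\right) = 176494045$)
$\frac{5926 \frac{1}{v{\left(12,-99 \right)}}}{M} = \frac{5926 \frac{1}{\sqrt{12^{2} + \left(-99\right)^{2}}}}{176494045} = \frac{5926}{\sqrt{144 + 9801}} \cdot \frac{1}{176494045} = \frac{5926}{\sqrt{9945}} \cdot \frac{1}{176494045} = \frac{5926}{3 \sqrt{1105}} \cdot \frac{1}{176494045} = 5926 \frac{\sqrt{1105}}{3315} \cdot \frac{1}{176494045} = \frac{5926 \sqrt{1105}}{3315} \cdot \frac{1}{176494045} = \frac{5926 \sqrt{1105}}{585077759175}$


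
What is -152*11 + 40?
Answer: -1632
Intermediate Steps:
-152*11 + 40 = -1672 + 40 = -1632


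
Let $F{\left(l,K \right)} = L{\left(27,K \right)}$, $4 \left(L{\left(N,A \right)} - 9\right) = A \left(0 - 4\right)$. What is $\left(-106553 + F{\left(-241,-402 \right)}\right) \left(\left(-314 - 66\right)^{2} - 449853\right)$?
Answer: $32421392326$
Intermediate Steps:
$L{\left(N,A \right)} = 9 - A$ ($L{\left(N,A \right)} = 9 + \frac{A \left(0 - 4\right)}{4} = 9 + \frac{A \left(-4\right)}{4} = 9 + \frac{\left(-4\right) A}{4} = 9 - A$)
$F{\left(l,K \right)} = 9 - K$
$\left(-106553 + F{\left(-241,-402 \right)}\right) \left(\left(-314 - 66\right)^{2} - 449853\right) = \left(-106553 + \left(9 - -402\right)\right) \left(\left(-314 - 66\right)^{2} - 449853\right) = \left(-106553 + \left(9 + 402\right)\right) \left(\left(-380\right)^{2} - 449853\right) = \left(-106553 + 411\right) \left(144400 - 449853\right) = \left(-106142\right) \left(-305453\right) = 32421392326$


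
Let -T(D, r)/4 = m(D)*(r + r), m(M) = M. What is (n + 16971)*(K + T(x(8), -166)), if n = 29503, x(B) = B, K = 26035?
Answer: 1703690366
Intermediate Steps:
T(D, r) = -8*D*r (T(D, r) = -4*D*(r + r) = -4*D*2*r = -8*D*r)
(n + 16971)*(K + T(x(8), -166)) = (29503 + 16971)*(26035 - 8*8*(-166)) = 46474*(26035 + 10624) = 46474*36659 = 1703690366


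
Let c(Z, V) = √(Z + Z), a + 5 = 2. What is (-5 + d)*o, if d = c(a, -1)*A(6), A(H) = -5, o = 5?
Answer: -25 - 25*I*√6 ≈ -25.0 - 61.237*I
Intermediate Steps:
a = -3 (a = -5 + 2 = -3)
c(Z, V) = √2*√Z (c(Z, V) = √(2*Z) = √2*√Z)
d = -5*I*√6 (d = (√2*√(-3))*(-5) = (√2*(I*√3))*(-5) = (I*√6)*(-5) = -5*I*√6 ≈ -12.247*I)
(-5 + d)*o = (-5 - 5*I*√6)*5 = -25 - 25*I*√6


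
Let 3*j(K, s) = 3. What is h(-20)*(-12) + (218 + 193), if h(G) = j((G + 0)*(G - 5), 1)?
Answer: 399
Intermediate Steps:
j(K, s) = 1 (j(K, s) = (1/3)*3 = 1)
h(G) = 1
h(-20)*(-12) + (218 + 193) = 1*(-12) + (218 + 193) = -12 + 411 = 399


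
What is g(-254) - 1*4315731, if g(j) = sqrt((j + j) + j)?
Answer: -4315731 + I*sqrt(762) ≈ -4.3157e+6 + 27.604*I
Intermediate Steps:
g(j) = sqrt(3)*sqrt(j) (g(j) = sqrt(2*j + j) = sqrt(3*j) = sqrt(3)*sqrt(j))
g(-254) - 1*4315731 = sqrt(3)*sqrt(-254) - 1*4315731 = sqrt(3)*(I*sqrt(254)) - 4315731 = I*sqrt(762) - 4315731 = -4315731 + I*sqrt(762)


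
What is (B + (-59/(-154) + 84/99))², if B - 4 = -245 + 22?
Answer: 10122170881/213444 ≈ 47423.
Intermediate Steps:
B = -219 (B = 4 + (-245 + 22) = 4 - 223 = -219)
(B + (-59/(-154) + 84/99))² = (-219 + (-59/(-154) + 84/99))² = (-219 + (-59*(-1/154) + 84*(1/99)))² = (-219 + (59/154 + 28/33))² = (-219 + 569/462)² = (-100609/462)² = 10122170881/213444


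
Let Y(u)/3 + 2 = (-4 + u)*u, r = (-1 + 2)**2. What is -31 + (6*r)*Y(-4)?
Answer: 509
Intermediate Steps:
r = 1 (r = 1**2 = 1)
Y(u) = -6 + 3*u*(-4 + u) (Y(u) = -6 + 3*((-4 + u)*u) = -6 + 3*(u*(-4 + u)) = -6 + 3*u*(-4 + u))
-31 + (6*r)*Y(-4) = -31 + (6*1)*(-6 - 12*(-4) + 3*(-4)**2) = -31 + 6*(-6 + 48 + 3*16) = -31 + 6*(-6 + 48 + 48) = -31 + 6*90 = -31 + 540 = 509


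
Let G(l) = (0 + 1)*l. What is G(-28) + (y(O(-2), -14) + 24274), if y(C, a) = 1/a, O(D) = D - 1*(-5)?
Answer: 339443/14 ≈ 24246.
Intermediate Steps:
O(D) = 5 + D (O(D) = D + 5 = 5 + D)
G(l) = l (G(l) = 1*l = l)
G(-28) + (y(O(-2), -14) + 24274) = -28 + (1/(-14) + 24274) = -28 + (-1/14 + 24274) = -28 + 339835/14 = 339443/14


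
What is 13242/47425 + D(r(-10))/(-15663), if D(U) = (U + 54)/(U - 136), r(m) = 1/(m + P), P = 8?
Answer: 8089693319/28969893225 ≈ 0.27924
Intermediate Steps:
r(m) = 1/(8 + m) (r(m) = 1/(m + 8) = 1/(8 + m))
D(U) = (54 + U)/(-136 + U)
13242/47425 + D(r(-10))/(-15663) = 13242/47425 + ((54 + 1/(8 - 10))/(-136 + 1/(8 - 10)))/(-15663) = 13242*(1/47425) + ((54 + 1/(-2))/(-136 + 1/(-2)))*(-1/15663) = 13242/47425 + ((54 - ½)/(-136 - ½))*(-1/15663) = 13242/47425 + ((107/2)/(-273/2))*(-1/15663) = 13242/47425 - 2/273*107/2*(-1/15663) = 13242/47425 - 107/273*(-1/15663) = 13242/47425 + 107/4275999 = 8089693319/28969893225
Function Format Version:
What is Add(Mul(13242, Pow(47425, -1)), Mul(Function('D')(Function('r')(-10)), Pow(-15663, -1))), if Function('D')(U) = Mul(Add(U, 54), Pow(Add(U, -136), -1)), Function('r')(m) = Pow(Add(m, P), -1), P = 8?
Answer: Rational(8089693319, 28969893225) ≈ 0.27924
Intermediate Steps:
Function('r')(m) = Pow(Add(8, m), -1) (Function('r')(m) = Pow(Add(m, 8), -1) = Pow(Add(8, m), -1))
Function('D')(U) = Mul(Pow(Add(-136, U), -1), Add(54, U)) (Function('D')(U) = Mul(Add(54, U), Pow(Add(-136, U), -1)) = Mul(Pow(Add(-136, U), -1), Add(54, U)))
Add(Mul(13242, Pow(47425, -1)), Mul(Function('D')(Function('r')(-10)), Pow(-15663, -1))) = Add(Mul(13242, Pow(47425, -1)), Mul(Mul(Pow(Add(-136, Pow(Add(8, -10), -1)), -1), Add(54, Pow(Add(8, -10), -1))), Pow(-15663, -1))) = Add(Mul(13242, Rational(1, 47425)), Mul(Mul(Pow(Add(-136, Pow(-2, -1)), -1), Add(54, Pow(-2, -1))), Rational(-1, 15663))) = Add(Rational(13242, 47425), Mul(Mul(Pow(Add(-136, Rational(-1, 2)), -1), Add(54, Rational(-1, 2))), Rational(-1, 15663))) = Add(Rational(13242, 47425), Mul(Mul(Pow(Rational(-273, 2), -1), Rational(107, 2)), Rational(-1, 15663))) = Add(Rational(13242, 47425), Mul(Mul(Rational(-2, 273), Rational(107, 2)), Rational(-1, 15663))) = Add(Rational(13242, 47425), Mul(Rational(-107, 273), Rational(-1, 15663))) = Add(Rational(13242, 47425), Rational(107, 4275999)) = Rational(8089693319, 28969893225)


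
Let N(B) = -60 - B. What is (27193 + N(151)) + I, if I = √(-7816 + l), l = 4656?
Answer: 26982 + 2*I*√790 ≈ 26982.0 + 56.214*I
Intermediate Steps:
I = 2*I*√790 (I = √(-7816 + 4656) = √(-3160) = 2*I*√790 ≈ 56.214*I)
(27193 + N(151)) + I = (27193 + (-60 - 1*151)) + 2*I*√790 = (27193 + (-60 - 151)) + 2*I*√790 = (27193 - 211) + 2*I*√790 = 26982 + 2*I*√790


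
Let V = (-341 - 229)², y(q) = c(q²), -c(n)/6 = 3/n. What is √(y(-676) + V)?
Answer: 3*√16496833598/676 ≈ 570.00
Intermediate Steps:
c(n) = -18/n
y(q) = -18/q²
V = 324900 (V = (-570)² = 324900)
√(y(-676) + V) = √(-18/(-676)² + 324900) = √(-18*1/456976 + 324900) = √(-9/228488 + 324900) = √(74235751191/228488) = 3*√16496833598/676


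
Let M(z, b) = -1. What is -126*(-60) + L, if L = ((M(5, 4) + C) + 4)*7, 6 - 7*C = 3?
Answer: 7584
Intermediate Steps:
C = 3/7 (C = 6/7 - 1/7*3 = 6/7 - 3/7 = 3/7 ≈ 0.42857)
L = 24 (L = ((-1 + 3/7) + 4)*7 = (-4/7 + 4)*7 = (24/7)*7 = 24)
-126*(-60) + L = -126*(-60) + 24 = 7560 + 24 = 7584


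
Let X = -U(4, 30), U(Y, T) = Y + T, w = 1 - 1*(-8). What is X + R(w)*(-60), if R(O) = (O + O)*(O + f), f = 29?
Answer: -41074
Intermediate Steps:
w = 9 (w = 1 + 8 = 9)
U(Y, T) = T + Y
R(O) = 2*O*(29 + O) (R(O) = (O + O)*(O + 29) = (2*O)*(29 + O) = 2*O*(29 + O))
X = -34 (X = -(30 + 4) = -1*34 = -34)
X + R(w)*(-60) = -34 + (2*9*(29 + 9))*(-60) = -34 + (2*9*38)*(-60) = -34 + 684*(-60) = -34 - 41040 = -41074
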